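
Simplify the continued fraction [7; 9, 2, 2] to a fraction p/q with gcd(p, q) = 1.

334/47

a_0 = 7: 7/1
a_1 = 9: 64/9
a_2 = 2: 135/19
a_3 = 2: 334/47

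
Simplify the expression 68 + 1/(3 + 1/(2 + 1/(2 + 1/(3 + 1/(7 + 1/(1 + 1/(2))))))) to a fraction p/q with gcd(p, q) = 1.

Build up convergents one term at a time:
a_0 = 68: 68/1
a_1 = 3: 205/3
a_2 = 2: 478/7
a_3 = 2: 1161/17
a_4 = 3: 3961/58
a_5 = 7: 28888/423
a_6 = 1: 32849/481
a_7 = 2: 94586/1385

94586/1385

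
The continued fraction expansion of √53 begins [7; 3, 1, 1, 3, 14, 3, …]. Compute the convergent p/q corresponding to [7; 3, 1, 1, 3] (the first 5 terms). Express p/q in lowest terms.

Start with 3.
1 + 1/(3/1) = 1 + 1/3 = 4/3
1 + 1/(4/3) = 1 + 3/4 = 7/4
3 + 1/(7/4) = 3 + 4/7 = 25/7
7 + 1/(25/7) = 7 + 7/25 = 182/25

182/25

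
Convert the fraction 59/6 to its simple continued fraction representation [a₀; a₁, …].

[9; 1, 5]

Run the Euclidean algorithm, recording each quotient:
59 = 9·6 + 5, so a_0 = 9
6 = 1·5 + 1, so a_1 = 1
5 = 5·1 + 0, so a_2 = 5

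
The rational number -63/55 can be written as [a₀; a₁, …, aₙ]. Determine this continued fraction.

Run the Euclidean algorithm, recording each quotient:
-63 = -2·55 + 47, so a_0 = -2
55 = 1·47 + 8, so a_1 = 1
47 = 5·8 + 7, so a_2 = 5
8 = 1·7 + 1, so a_3 = 1
7 = 7·1 + 0, so a_4 = 7

[-2; 1, 5, 1, 7]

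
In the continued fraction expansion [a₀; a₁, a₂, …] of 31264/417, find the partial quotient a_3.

Apply division with remainder until the remainder is 0:
31264 = 74·417 + 406, so a_0 = 74
417 = 1·406 + 11, so a_1 = 1
406 = 36·11 + 10, so a_2 = 36
11 = 1·10 + 1, so a_3 = 1

1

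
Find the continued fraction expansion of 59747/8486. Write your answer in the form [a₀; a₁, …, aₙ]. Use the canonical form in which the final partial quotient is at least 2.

[7; 24, 1, 1, 2, 13, 2, 2]

59747 = 7·8486 + 345, so a_0 = 7
8486 = 24·345 + 206, so a_1 = 24
345 = 1·206 + 139, so a_2 = 1
206 = 1·139 + 67, so a_3 = 1
139 = 2·67 + 5, so a_4 = 2
67 = 13·5 + 2, so a_5 = 13
5 = 2·2 + 1, so a_6 = 2
2 = 2·1 + 0, so a_7 = 2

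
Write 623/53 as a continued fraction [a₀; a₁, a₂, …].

[11; 1, 3, 13]

Apply division with remainder until the remainder is 0:
⌊623/53⌋ = 11, remainder 40
⌊53/40⌋ = 1, remainder 13
⌊40/13⌋ = 3, remainder 1
⌊13/1⌋ = 13, remainder 0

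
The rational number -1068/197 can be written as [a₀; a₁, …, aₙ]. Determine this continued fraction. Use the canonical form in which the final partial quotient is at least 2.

[-6; 1, 1, 2, 1, 2, 10]

⌊-1068/197⌋ = -6, remainder 114
⌊197/114⌋ = 1, remainder 83
⌊114/83⌋ = 1, remainder 31
⌊83/31⌋ = 2, remainder 21
⌊31/21⌋ = 1, remainder 10
⌊21/10⌋ = 2, remainder 1
⌊10/1⌋ = 10, remainder 0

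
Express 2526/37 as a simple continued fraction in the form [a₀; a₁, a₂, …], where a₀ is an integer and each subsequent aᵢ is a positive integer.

[68; 3, 1, 2, 3]

Repeatedly divide and take the remainder:
2526 ÷ 37 → quotient 68, remainder 10
37 ÷ 10 → quotient 3, remainder 7
10 ÷ 7 → quotient 1, remainder 3
7 ÷ 3 → quotient 2, remainder 1
3 ÷ 1 → quotient 3, remainder 0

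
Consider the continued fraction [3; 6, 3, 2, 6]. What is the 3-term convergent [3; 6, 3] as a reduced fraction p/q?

a_0 = 3: 3/1
a_1 = 6: 19/6
a_2 = 3: 60/19

60/19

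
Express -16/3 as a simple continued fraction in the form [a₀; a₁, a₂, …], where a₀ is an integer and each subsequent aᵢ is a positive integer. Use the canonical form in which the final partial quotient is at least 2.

[-6; 1, 2]

Repeatedly divide and take the remainder:
⌊-16/3⌋ = -6, remainder 2
⌊3/2⌋ = 1, remainder 1
⌊2/1⌋ = 2, remainder 0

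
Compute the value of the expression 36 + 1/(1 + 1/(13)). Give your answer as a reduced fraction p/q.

517/14

Collapse the nested fraction from the inside out:
Start with 13.
1 + 1/(13/1) = 1 + 1/13 = 14/13
36 + 1/(14/13) = 36 + 13/14 = 517/14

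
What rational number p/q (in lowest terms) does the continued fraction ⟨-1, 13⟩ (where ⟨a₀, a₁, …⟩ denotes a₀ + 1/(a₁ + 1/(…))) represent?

a_0 = -1: -1/1
a_1 = 13: -12/13

-12/13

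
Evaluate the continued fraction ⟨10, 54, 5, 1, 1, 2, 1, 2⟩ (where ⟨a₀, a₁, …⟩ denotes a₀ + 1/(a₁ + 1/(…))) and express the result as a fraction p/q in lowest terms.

a_0 = 10: 10/1
a_1 = 54: 541/54
a_2 = 5: 2715/271
a_3 = 1: 3256/325
a_4 = 1: 5971/596
a_5 = 2: 15198/1517
a_6 = 1: 21169/2113
a_7 = 2: 57536/5743

57536/5743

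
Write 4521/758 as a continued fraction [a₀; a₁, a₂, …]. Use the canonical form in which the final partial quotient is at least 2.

[5; 1, 27, 13, 2]

Repeatedly divide and take the remainder:
4521 = 5·758 + 731, so a_0 = 5
758 = 1·731 + 27, so a_1 = 1
731 = 27·27 + 2, so a_2 = 27
27 = 13·2 + 1, so a_3 = 13
2 = 2·1 + 0, so a_4 = 2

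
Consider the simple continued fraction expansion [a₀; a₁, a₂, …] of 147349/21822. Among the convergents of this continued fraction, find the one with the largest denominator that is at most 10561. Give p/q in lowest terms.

a_0 = 6: 6/1  (≤ bound)
a_1 = 1: 7/1  (≤ bound)
a_2 = 3: 27/4  (≤ bound)
a_3 = 26: 709/105  (≤ bound)
a_4 = 1: 736/109  (≤ bound)
a_5 = 3: 2917/432  (≤ bound)
a_6 = 8: 24072/3565  (≤ bound)
a_7 = 6: 147349/21822  (> 10561, stop)

24072/3565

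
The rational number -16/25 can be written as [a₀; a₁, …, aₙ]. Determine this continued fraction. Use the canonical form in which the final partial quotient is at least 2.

[-1; 2, 1, 3, 2]

-16 = -1·25 + 9, so a_0 = -1
25 = 2·9 + 7, so a_1 = 2
9 = 1·7 + 2, so a_2 = 1
7 = 3·2 + 1, so a_3 = 3
2 = 2·1 + 0, so a_4 = 2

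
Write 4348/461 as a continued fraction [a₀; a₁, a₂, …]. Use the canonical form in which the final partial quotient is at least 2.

[9; 2, 3, 6, 3, 3]

⌊4348/461⌋ = 9, remainder 199
⌊461/199⌋ = 2, remainder 63
⌊199/63⌋ = 3, remainder 10
⌊63/10⌋ = 6, remainder 3
⌊10/3⌋ = 3, remainder 1
⌊3/1⌋ = 3, remainder 0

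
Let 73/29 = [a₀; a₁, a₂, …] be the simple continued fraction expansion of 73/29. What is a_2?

73 ÷ 29 → quotient 2, remainder 15
29 ÷ 15 → quotient 1, remainder 14
15 ÷ 14 → quotient 1, remainder 1

1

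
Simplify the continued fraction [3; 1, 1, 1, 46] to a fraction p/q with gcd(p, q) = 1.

513/140

Work from the innermost term outward:
Start with 46.
1 + 1/(46/1) = 1 + 1/46 = 47/46
1 + 1/(47/46) = 1 + 46/47 = 93/47
1 + 1/(93/47) = 1 + 47/93 = 140/93
3 + 1/(140/93) = 3 + 93/140 = 513/140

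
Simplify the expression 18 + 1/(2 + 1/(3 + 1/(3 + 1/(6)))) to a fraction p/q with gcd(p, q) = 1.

a_0 = 18: 18/1
a_1 = 2: 37/2
a_2 = 3: 129/7
a_3 = 3: 424/23
a_4 = 6: 2673/145

2673/145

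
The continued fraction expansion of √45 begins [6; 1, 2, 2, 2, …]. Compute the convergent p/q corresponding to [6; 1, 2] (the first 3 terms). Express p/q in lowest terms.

20/3

Start with 2.
1 + 1/(2/1) = 1 + 1/2 = 3/2
6 + 1/(3/2) = 6 + 2/3 = 20/3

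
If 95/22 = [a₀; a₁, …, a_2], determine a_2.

Run the Euclidean algorithm, recording each quotient:
95 = 4·22 + 7, so a_0 = 4
22 = 3·7 + 1, so a_1 = 3
7 = 7·1 + 0, so a_2 = 7

7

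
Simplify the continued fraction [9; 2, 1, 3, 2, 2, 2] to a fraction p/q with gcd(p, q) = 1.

1376/147

a_0 = 9: 9/1
a_1 = 2: 19/2
a_2 = 1: 28/3
a_3 = 3: 103/11
a_4 = 2: 234/25
a_5 = 2: 571/61
a_6 = 2: 1376/147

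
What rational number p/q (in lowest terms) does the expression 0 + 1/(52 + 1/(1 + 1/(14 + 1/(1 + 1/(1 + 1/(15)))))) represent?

Starting at the tail and folding back:
Start with 15.
1 + 1/(15/1) = 1 + 1/15 = 16/15
1 + 1/(16/15) = 1 + 15/16 = 31/16
14 + 1/(31/16) = 14 + 16/31 = 450/31
1 + 1/(450/31) = 1 + 31/450 = 481/450
52 + 1/(481/450) = 52 + 450/481 = 25462/481
0 + 1/(25462/481) = 0 + 481/25462 = 481/25462

481/25462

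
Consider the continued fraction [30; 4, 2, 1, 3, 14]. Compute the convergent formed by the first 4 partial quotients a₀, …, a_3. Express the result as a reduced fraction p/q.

Use the convergent recurrence hₖ = aₖ·hₖ₋₁ + hₖ₋₂ (and likewise for the denominators kₖ):
a_0 = 30: 30/1
a_1 = 4: 121/4
a_2 = 2: 272/9
a_3 = 1: 393/13

393/13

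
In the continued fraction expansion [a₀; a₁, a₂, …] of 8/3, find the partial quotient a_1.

8 = 2·3 + 2, so a_0 = 2
3 = 1·2 + 1, so a_1 = 1

1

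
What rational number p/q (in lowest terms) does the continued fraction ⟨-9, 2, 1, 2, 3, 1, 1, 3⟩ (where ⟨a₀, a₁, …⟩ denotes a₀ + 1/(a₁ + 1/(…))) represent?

-1907/221

Start with 3.
1 + 1/(3/1) = 1 + 1/3 = 4/3
1 + 1/(4/3) = 1 + 3/4 = 7/4
3 + 1/(7/4) = 3 + 4/7 = 25/7
2 + 1/(25/7) = 2 + 7/25 = 57/25
1 + 1/(57/25) = 1 + 25/57 = 82/57
2 + 1/(82/57) = 2 + 57/82 = 221/82
-9 + 1/(221/82) = -9 + 82/221 = -1907/221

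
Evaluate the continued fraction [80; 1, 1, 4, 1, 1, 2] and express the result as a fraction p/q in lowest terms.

4108/51

Collapse the nested fraction from the inside out:
Start with 2.
1 + 1/(2/1) = 1 + 1/2 = 3/2
1 + 1/(3/2) = 1 + 2/3 = 5/3
4 + 1/(5/3) = 4 + 3/5 = 23/5
1 + 1/(23/5) = 1 + 5/23 = 28/23
1 + 1/(28/23) = 1 + 23/28 = 51/28
80 + 1/(51/28) = 80 + 28/51 = 4108/51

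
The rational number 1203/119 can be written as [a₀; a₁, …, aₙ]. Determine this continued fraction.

[10; 9, 6, 2]

⌊1203/119⌋ = 10, remainder 13
⌊119/13⌋ = 9, remainder 2
⌊13/2⌋ = 6, remainder 1
⌊2/1⌋ = 2, remainder 0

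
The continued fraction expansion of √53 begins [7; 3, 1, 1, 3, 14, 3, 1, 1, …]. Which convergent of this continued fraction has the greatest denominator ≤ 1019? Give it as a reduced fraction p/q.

a_0 = 7: 7/1  (≤ bound)
a_1 = 3: 22/3  (≤ bound)
a_2 = 1: 29/4  (≤ bound)
a_3 = 1: 51/7  (≤ bound)
a_4 = 3: 182/25  (≤ bound)
a_5 = 14: 2599/357  (≤ bound)
a_6 = 3: 7979/1096  (> 1019, stop)

2599/357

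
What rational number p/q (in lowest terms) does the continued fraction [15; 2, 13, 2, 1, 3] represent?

4722/305

Start with 3.
1 + 1/(3/1) = 1 + 1/3 = 4/3
2 + 1/(4/3) = 2 + 3/4 = 11/4
13 + 1/(11/4) = 13 + 4/11 = 147/11
2 + 1/(147/11) = 2 + 11/147 = 305/147
15 + 1/(305/147) = 15 + 147/305 = 4722/305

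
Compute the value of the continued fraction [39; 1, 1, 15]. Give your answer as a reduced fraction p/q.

a_0 = 39: 39/1
a_1 = 1: 40/1
a_2 = 1: 79/2
a_3 = 15: 1225/31

1225/31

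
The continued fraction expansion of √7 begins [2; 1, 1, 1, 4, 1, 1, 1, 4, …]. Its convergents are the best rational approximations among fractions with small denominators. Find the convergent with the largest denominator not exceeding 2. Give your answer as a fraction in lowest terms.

List convergents until the denominator exceeds the bound:
a_0 = 2: 2/1  (≤ bound)
a_1 = 1: 3/1  (≤ bound)
a_2 = 1: 5/2  (≤ bound)
a_3 = 1: 8/3  (> 2, stop)

5/2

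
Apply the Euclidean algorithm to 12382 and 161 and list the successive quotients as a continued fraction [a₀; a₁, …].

[76; 1, 9, 1, 2, 1, 3]

⌊12382/161⌋ = 76, remainder 146
⌊161/146⌋ = 1, remainder 15
⌊146/15⌋ = 9, remainder 11
⌊15/11⌋ = 1, remainder 4
⌊11/4⌋ = 2, remainder 3
⌊4/3⌋ = 1, remainder 1
⌊3/1⌋ = 3, remainder 0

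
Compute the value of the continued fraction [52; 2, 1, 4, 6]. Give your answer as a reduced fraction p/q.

4555/87

Compute successive convergents:
a_0 = 52: 52/1
a_1 = 2: 105/2
a_2 = 1: 157/3
a_3 = 4: 733/14
a_4 = 6: 4555/87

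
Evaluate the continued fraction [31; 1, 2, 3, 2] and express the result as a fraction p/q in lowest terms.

729/23

Starting at the tail and folding back:
Start with 2.
3 + 1/(2/1) = 3 + 1/2 = 7/2
2 + 1/(7/2) = 2 + 2/7 = 16/7
1 + 1/(16/7) = 1 + 7/16 = 23/16
31 + 1/(23/16) = 31 + 16/23 = 729/23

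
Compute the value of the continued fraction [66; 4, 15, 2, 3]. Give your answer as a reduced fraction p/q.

Start with 3.
2 + 1/(3/1) = 2 + 1/3 = 7/3
15 + 1/(7/3) = 15 + 3/7 = 108/7
4 + 1/(108/7) = 4 + 7/108 = 439/108
66 + 1/(439/108) = 66 + 108/439 = 29082/439

29082/439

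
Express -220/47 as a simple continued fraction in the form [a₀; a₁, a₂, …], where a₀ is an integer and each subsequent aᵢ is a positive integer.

[-5; 3, 7, 2]

Apply division with remainder until the remainder is 0:
⌊-220/47⌋ = -5, remainder 15
⌊47/15⌋ = 3, remainder 2
⌊15/2⌋ = 7, remainder 1
⌊2/1⌋ = 2, remainder 0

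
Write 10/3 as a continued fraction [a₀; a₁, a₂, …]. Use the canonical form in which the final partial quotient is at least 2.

[3; 3]

⌊10/3⌋ = 3, remainder 1
⌊3/1⌋ = 3, remainder 0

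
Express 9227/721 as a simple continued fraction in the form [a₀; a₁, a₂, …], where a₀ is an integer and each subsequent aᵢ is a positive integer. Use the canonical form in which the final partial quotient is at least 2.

9227 = 12·721 + 575, so a_0 = 12
721 = 1·575 + 146, so a_1 = 1
575 = 3·146 + 137, so a_2 = 3
146 = 1·137 + 9, so a_3 = 1
137 = 15·9 + 2, so a_4 = 15
9 = 4·2 + 1, so a_5 = 4
2 = 2·1 + 0, so a_6 = 2

[12; 1, 3, 1, 15, 4, 2]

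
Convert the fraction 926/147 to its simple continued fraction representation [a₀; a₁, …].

Repeatedly divide and take the remainder:
926 = 6·147 + 44, so a_0 = 6
147 = 3·44 + 15, so a_1 = 3
44 = 2·15 + 14, so a_2 = 2
15 = 1·14 + 1, so a_3 = 1
14 = 14·1 + 0, so a_4 = 14

[6; 3, 2, 1, 14]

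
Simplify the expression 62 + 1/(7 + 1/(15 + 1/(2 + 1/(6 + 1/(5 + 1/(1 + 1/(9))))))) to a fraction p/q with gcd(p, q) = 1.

a_0 = 62: 62/1
a_1 = 7: 435/7
a_2 = 15: 6587/106
a_3 = 2: 13609/219
a_4 = 6: 88241/1420
a_5 = 5: 454814/7319
a_6 = 1: 543055/8739
a_7 = 9: 5342309/85970

5342309/85970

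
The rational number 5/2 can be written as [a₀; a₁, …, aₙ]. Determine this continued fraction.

[2; 2]

Run the Euclidean algorithm, recording each quotient:
5 ÷ 2 → quotient 2, remainder 1
2 ÷ 1 → quotient 2, remainder 0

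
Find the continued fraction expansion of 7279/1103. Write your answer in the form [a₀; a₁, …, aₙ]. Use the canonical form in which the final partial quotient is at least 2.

7279 ÷ 1103 → quotient 6, remainder 661
1103 ÷ 661 → quotient 1, remainder 442
661 ÷ 442 → quotient 1, remainder 219
442 ÷ 219 → quotient 2, remainder 4
219 ÷ 4 → quotient 54, remainder 3
4 ÷ 3 → quotient 1, remainder 1
3 ÷ 1 → quotient 3, remainder 0

[6; 1, 1, 2, 54, 1, 3]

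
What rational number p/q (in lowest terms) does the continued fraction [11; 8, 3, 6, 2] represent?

3792/341

Start with 2.
6 + 1/(2/1) = 6 + 1/2 = 13/2
3 + 1/(13/2) = 3 + 2/13 = 41/13
8 + 1/(41/13) = 8 + 13/41 = 341/41
11 + 1/(341/41) = 11 + 41/341 = 3792/341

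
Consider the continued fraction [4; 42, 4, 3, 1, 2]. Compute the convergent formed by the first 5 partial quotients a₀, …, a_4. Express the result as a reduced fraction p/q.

2889/718

Build up convergents one term at a time:
a_0 = 4: 4/1
a_1 = 42: 169/42
a_2 = 4: 680/169
a_3 = 3: 2209/549
a_4 = 1: 2889/718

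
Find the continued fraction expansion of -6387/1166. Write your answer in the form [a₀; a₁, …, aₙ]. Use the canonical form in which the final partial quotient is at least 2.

[-6; 1, 1, 10, 1, 2, 2, 7]

-6387 ÷ 1166 → quotient -6, remainder 609
1166 ÷ 609 → quotient 1, remainder 557
609 ÷ 557 → quotient 1, remainder 52
557 ÷ 52 → quotient 10, remainder 37
52 ÷ 37 → quotient 1, remainder 15
37 ÷ 15 → quotient 2, remainder 7
15 ÷ 7 → quotient 2, remainder 1
7 ÷ 1 → quotient 7, remainder 0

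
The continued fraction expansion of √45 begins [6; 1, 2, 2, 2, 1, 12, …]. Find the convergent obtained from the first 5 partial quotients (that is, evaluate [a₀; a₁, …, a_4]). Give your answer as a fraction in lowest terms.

114/17

Compute successive convergents:
a_0 = 6: 6/1
a_1 = 1: 7/1
a_2 = 2: 20/3
a_3 = 2: 47/7
a_4 = 2: 114/17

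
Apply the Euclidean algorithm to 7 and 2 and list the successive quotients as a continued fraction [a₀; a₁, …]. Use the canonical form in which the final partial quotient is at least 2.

7 ÷ 2 → quotient 3, remainder 1
2 ÷ 1 → quotient 2, remainder 0

[3; 2]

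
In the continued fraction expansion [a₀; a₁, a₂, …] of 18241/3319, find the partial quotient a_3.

1

18241 = 5·3319 + 1646, so a_0 = 5
3319 = 2·1646 + 27, so a_1 = 2
1646 = 60·27 + 26, so a_2 = 60
27 = 1·26 + 1, so a_3 = 1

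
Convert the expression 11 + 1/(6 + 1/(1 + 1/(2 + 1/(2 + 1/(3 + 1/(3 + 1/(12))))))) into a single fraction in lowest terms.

a_0 = 11: 11/1
a_1 = 6: 67/6
a_2 = 1: 78/7
a_3 = 2: 223/20
a_4 = 2: 524/47
a_5 = 3: 1795/161
a_6 = 3: 5909/530
a_7 = 12: 72703/6521

72703/6521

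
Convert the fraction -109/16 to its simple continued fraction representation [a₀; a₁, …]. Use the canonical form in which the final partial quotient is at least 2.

[-7; 5, 3]

-109 ÷ 16 → quotient -7, remainder 3
16 ÷ 3 → quotient 5, remainder 1
3 ÷ 1 → quotient 3, remainder 0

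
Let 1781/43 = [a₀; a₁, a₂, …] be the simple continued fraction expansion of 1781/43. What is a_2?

2

Repeatedly divide and take the remainder:
1781 ÷ 43 → quotient 41, remainder 18
43 ÷ 18 → quotient 2, remainder 7
18 ÷ 7 → quotient 2, remainder 4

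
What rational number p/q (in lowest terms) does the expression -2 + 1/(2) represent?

Start with 2.
-2 + 1/(2/1) = -2 + 1/2 = -3/2

-3/2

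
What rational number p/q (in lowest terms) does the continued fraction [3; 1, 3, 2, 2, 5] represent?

449/119

Use the convergent recurrence hₖ = aₖ·hₖ₋₁ + hₖ₋₂ (and likewise for the denominators kₖ):
a_0 = 3: 3/1
a_1 = 1: 4/1
a_2 = 3: 15/4
a_3 = 2: 34/9
a_4 = 2: 83/22
a_5 = 5: 449/119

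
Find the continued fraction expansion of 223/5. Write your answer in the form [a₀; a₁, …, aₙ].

[44; 1, 1, 2]

223 = 44·5 + 3, so a_0 = 44
5 = 1·3 + 2, so a_1 = 1
3 = 1·2 + 1, so a_2 = 1
2 = 2·1 + 0, so a_3 = 2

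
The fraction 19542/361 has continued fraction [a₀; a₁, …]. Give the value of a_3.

1

19542 ÷ 361 → quotient 54, remainder 48
361 ÷ 48 → quotient 7, remainder 25
48 ÷ 25 → quotient 1, remainder 23
25 ÷ 23 → quotient 1, remainder 2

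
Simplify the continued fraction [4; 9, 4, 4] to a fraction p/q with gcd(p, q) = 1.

645/157

Work from the innermost term outward:
Start with 4.
4 + 1/(4/1) = 4 + 1/4 = 17/4
9 + 1/(17/4) = 9 + 4/17 = 157/17
4 + 1/(157/17) = 4 + 17/157 = 645/157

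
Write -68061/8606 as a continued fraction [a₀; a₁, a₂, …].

-68061 ÷ 8606 → quotient -8, remainder 787
8606 ÷ 787 → quotient 10, remainder 736
787 ÷ 736 → quotient 1, remainder 51
736 ÷ 51 → quotient 14, remainder 22
51 ÷ 22 → quotient 2, remainder 7
22 ÷ 7 → quotient 3, remainder 1
7 ÷ 1 → quotient 7, remainder 0

[-8; 10, 1, 14, 2, 3, 7]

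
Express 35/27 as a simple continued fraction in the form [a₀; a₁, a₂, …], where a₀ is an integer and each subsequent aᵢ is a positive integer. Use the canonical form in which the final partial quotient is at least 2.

Apply division with remainder until the remainder is 0:
35 = 1·27 + 8, so a_0 = 1
27 = 3·8 + 3, so a_1 = 3
8 = 2·3 + 2, so a_2 = 2
3 = 1·2 + 1, so a_3 = 1
2 = 2·1 + 0, so a_4 = 2

[1; 3, 2, 1, 2]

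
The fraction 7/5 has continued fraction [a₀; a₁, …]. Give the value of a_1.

2

Apply division with remainder until the remainder is 0:
7 ÷ 5 → quotient 1, remainder 2
5 ÷ 2 → quotient 2, remainder 1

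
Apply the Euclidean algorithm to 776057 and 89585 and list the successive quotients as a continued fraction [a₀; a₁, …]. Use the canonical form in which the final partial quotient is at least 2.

[8; 1, 1, 1, 28, 13, 2, 38]

Apply division with remainder until the remainder is 0:
⌊776057/89585⌋ = 8, remainder 59377
⌊89585/59377⌋ = 1, remainder 30208
⌊59377/30208⌋ = 1, remainder 29169
⌊30208/29169⌋ = 1, remainder 1039
⌊29169/1039⌋ = 28, remainder 77
⌊1039/77⌋ = 13, remainder 38
⌊77/38⌋ = 2, remainder 1
⌊38/1⌋ = 38, remainder 0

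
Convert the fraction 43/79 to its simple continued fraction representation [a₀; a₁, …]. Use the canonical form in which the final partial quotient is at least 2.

⌊43/79⌋ = 0, remainder 43
⌊79/43⌋ = 1, remainder 36
⌊43/36⌋ = 1, remainder 7
⌊36/7⌋ = 5, remainder 1
⌊7/1⌋ = 7, remainder 0

[0; 1, 1, 5, 7]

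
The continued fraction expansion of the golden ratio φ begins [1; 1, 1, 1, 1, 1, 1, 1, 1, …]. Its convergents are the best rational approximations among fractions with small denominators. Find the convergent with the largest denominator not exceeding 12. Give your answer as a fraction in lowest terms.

13/8

List convergents until the denominator exceeds the bound:
a_0 = 1: 1/1  (≤ bound)
a_1 = 1: 2/1  (≤ bound)
a_2 = 1: 3/2  (≤ bound)
a_3 = 1: 5/3  (≤ bound)
a_4 = 1: 8/5  (≤ bound)
a_5 = 1: 13/8  (≤ bound)
a_6 = 1: 21/13  (> 12, stop)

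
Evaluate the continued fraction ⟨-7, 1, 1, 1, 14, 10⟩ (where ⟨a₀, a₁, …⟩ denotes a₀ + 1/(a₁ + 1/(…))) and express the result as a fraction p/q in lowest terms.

Use the convergent recurrence hₖ = aₖ·hₖ₋₁ + hₖ₋₂ (and likewise for the denominators kₖ):
a_0 = -7: -7/1
a_1 = 1: -6/1
a_2 = 1: -13/2
a_3 = 1: -19/3
a_4 = 14: -279/44
a_5 = 10: -2809/443

-2809/443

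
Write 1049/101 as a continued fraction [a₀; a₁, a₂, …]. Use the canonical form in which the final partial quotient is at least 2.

Repeatedly divide and take the remainder:
1049 ÷ 101 → quotient 10, remainder 39
101 ÷ 39 → quotient 2, remainder 23
39 ÷ 23 → quotient 1, remainder 16
23 ÷ 16 → quotient 1, remainder 7
16 ÷ 7 → quotient 2, remainder 2
7 ÷ 2 → quotient 3, remainder 1
2 ÷ 1 → quotient 2, remainder 0

[10; 2, 1, 1, 2, 3, 2]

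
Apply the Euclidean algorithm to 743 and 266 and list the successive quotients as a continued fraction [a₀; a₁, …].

[2; 1, 3, 1, 5, 9]

743 = 2·266 + 211, so a_0 = 2
266 = 1·211 + 55, so a_1 = 1
211 = 3·55 + 46, so a_2 = 3
55 = 1·46 + 9, so a_3 = 1
46 = 5·9 + 1, so a_4 = 5
9 = 9·1 + 0, so a_5 = 9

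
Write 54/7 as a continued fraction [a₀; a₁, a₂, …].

[7; 1, 2, 2]

54 = 7·7 + 5, so a_0 = 7
7 = 1·5 + 2, so a_1 = 1
5 = 2·2 + 1, so a_2 = 2
2 = 2·1 + 0, so a_3 = 2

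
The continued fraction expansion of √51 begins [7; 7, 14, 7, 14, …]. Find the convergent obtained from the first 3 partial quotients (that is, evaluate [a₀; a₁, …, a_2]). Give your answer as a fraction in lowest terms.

707/99

Starting at the tail and folding back:
Start with 14.
7 + 1/(14/1) = 7 + 1/14 = 99/14
7 + 1/(99/14) = 7 + 14/99 = 707/99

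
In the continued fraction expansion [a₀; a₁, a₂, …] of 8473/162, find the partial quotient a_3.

Apply division with remainder until the remainder is 0:
⌊8473/162⌋ = 52, remainder 49
⌊162/49⌋ = 3, remainder 15
⌊49/15⌋ = 3, remainder 4
⌊15/4⌋ = 3, remainder 3

3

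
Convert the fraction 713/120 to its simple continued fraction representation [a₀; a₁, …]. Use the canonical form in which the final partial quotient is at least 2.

⌊713/120⌋ = 5, remainder 113
⌊120/113⌋ = 1, remainder 7
⌊113/7⌋ = 16, remainder 1
⌊7/1⌋ = 7, remainder 0

[5; 1, 16, 7]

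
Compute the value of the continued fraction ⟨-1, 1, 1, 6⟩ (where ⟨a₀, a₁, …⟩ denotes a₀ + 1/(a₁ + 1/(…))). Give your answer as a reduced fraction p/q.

-6/13

Work from the innermost term outward:
Start with 6.
1 + 1/(6/1) = 1 + 1/6 = 7/6
1 + 1/(7/6) = 1 + 6/7 = 13/7
-1 + 1/(13/7) = -1 + 7/13 = -6/13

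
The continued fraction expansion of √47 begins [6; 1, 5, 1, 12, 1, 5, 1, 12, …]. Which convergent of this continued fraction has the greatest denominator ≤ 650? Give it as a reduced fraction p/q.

a_0 = 6: 6/1  (≤ bound)
a_1 = 1: 7/1  (≤ bound)
a_2 = 5: 41/6  (≤ bound)
a_3 = 1: 48/7  (≤ bound)
a_4 = 12: 617/90  (≤ bound)
a_5 = 1: 665/97  (≤ bound)
a_6 = 5: 3942/575  (≤ bound)
a_7 = 1: 4607/672  (> 650, stop)

3942/575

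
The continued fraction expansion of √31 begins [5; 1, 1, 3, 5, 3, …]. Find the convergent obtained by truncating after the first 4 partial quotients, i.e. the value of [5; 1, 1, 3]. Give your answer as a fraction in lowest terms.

39/7

Compute successive convergents:
a_0 = 5: 5/1
a_1 = 1: 6/1
a_2 = 1: 11/2
a_3 = 3: 39/7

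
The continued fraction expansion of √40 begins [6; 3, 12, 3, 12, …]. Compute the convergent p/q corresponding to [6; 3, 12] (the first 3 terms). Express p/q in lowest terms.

Build up convergents one term at a time:
a_0 = 6: 6/1
a_1 = 3: 19/3
a_2 = 12: 234/37

234/37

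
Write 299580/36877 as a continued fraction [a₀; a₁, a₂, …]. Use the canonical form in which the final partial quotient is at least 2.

[8; 8, 12, 1, 1, 60, 3]

Repeatedly divide and take the remainder:
⌊299580/36877⌋ = 8, remainder 4564
⌊36877/4564⌋ = 8, remainder 365
⌊4564/365⌋ = 12, remainder 184
⌊365/184⌋ = 1, remainder 181
⌊184/181⌋ = 1, remainder 3
⌊181/3⌋ = 60, remainder 1
⌊3/1⌋ = 3, remainder 0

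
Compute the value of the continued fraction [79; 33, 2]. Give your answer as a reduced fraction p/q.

Use the convergent recurrence hₖ = aₖ·hₖ₋₁ + hₖ₋₂ (and likewise for the denominators kₖ):
a_0 = 79: 79/1
a_1 = 33: 2608/33
a_2 = 2: 5295/67

5295/67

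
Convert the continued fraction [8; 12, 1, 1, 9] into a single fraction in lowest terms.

1923/238

Use the convergent recurrence hₖ = aₖ·hₖ₋₁ + hₖ₋₂ (and likewise for the denominators kₖ):
a_0 = 8: 8/1
a_1 = 12: 97/12
a_2 = 1: 105/13
a_3 = 1: 202/25
a_4 = 9: 1923/238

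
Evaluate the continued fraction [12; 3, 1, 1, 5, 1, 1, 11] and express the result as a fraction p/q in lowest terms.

Start with 11.
1 + 1/(11/1) = 1 + 1/11 = 12/11
1 + 1/(12/11) = 1 + 11/12 = 23/12
5 + 1/(23/12) = 5 + 12/23 = 127/23
1 + 1/(127/23) = 1 + 23/127 = 150/127
1 + 1/(150/127) = 1 + 127/150 = 277/150
3 + 1/(277/150) = 3 + 150/277 = 981/277
12 + 1/(981/277) = 12 + 277/981 = 12049/981

12049/981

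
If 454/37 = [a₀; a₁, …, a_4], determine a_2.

1

454 = 12·37 + 10, so a_0 = 12
37 = 3·10 + 7, so a_1 = 3
10 = 1·7 + 3, so a_2 = 1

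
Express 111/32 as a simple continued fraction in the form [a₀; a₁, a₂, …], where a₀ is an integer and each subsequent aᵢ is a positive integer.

[3; 2, 7, 2]

⌊111/32⌋ = 3, remainder 15
⌊32/15⌋ = 2, remainder 2
⌊15/2⌋ = 7, remainder 1
⌊2/1⌋ = 2, remainder 0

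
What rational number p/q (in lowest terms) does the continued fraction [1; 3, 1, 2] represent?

14/11

a_0 = 1: 1/1
a_1 = 3: 4/3
a_2 = 1: 5/4
a_3 = 2: 14/11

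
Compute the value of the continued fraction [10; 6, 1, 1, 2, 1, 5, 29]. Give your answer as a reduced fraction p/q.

77897/7673

Starting at the tail and folding back:
Start with 29.
5 + 1/(29/1) = 5 + 1/29 = 146/29
1 + 1/(146/29) = 1 + 29/146 = 175/146
2 + 1/(175/146) = 2 + 146/175 = 496/175
1 + 1/(496/175) = 1 + 175/496 = 671/496
1 + 1/(671/496) = 1 + 496/671 = 1167/671
6 + 1/(1167/671) = 6 + 671/1167 = 7673/1167
10 + 1/(7673/1167) = 10 + 1167/7673 = 77897/7673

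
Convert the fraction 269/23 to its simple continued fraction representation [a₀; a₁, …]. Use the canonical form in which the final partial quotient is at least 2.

[11; 1, 2, 3, 2]

⌊269/23⌋ = 11, remainder 16
⌊23/16⌋ = 1, remainder 7
⌊16/7⌋ = 2, remainder 2
⌊7/2⌋ = 3, remainder 1
⌊2/1⌋ = 2, remainder 0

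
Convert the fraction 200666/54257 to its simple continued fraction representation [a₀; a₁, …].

200666 = 3·54257 + 37895, so a_0 = 3
54257 = 1·37895 + 16362, so a_1 = 1
37895 = 2·16362 + 5171, so a_2 = 2
16362 = 3·5171 + 849, so a_3 = 3
5171 = 6·849 + 77, so a_4 = 6
849 = 11·77 + 2, so a_5 = 11
77 = 38·2 + 1, so a_6 = 38
2 = 2·1 + 0, so a_7 = 2

[3; 1, 2, 3, 6, 11, 38, 2]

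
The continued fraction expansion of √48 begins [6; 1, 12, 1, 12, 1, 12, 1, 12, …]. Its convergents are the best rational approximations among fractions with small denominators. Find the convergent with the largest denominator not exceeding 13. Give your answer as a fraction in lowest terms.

90/13

List convergents until the denominator exceeds the bound:
a_0 = 6: 6/1  (≤ bound)
a_1 = 1: 7/1  (≤ bound)
a_2 = 12: 90/13  (≤ bound)
a_3 = 1: 97/14  (> 13, stop)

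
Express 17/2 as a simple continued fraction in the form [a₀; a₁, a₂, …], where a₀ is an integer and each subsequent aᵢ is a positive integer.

17 = 8·2 + 1, so a_0 = 8
2 = 2·1 + 0, so a_1 = 2

[8; 2]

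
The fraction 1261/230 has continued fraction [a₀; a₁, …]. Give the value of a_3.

Repeatedly divide and take the remainder:
1261 ÷ 230 → quotient 5, remainder 111
230 ÷ 111 → quotient 2, remainder 8
111 ÷ 8 → quotient 13, remainder 7
8 ÷ 7 → quotient 1, remainder 1

1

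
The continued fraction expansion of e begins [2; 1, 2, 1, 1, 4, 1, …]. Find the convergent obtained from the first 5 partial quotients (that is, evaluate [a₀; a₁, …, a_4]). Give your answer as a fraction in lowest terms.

Build up convergents one term at a time:
a_0 = 2: 2/1
a_1 = 1: 3/1
a_2 = 2: 8/3
a_3 = 1: 11/4
a_4 = 1: 19/7

19/7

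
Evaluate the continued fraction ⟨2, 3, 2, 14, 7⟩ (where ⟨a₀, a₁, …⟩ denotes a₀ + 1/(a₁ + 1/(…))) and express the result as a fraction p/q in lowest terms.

1633/714

Start with 7.
14 + 1/(7/1) = 14 + 1/7 = 99/7
2 + 1/(99/7) = 2 + 7/99 = 205/99
3 + 1/(205/99) = 3 + 99/205 = 714/205
2 + 1/(714/205) = 2 + 205/714 = 1633/714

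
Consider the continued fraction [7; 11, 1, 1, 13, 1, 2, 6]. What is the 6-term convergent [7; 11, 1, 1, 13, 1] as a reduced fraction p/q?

Compute successive convergents:
a_0 = 7: 7/1
a_1 = 11: 78/11
a_2 = 1: 85/12
a_3 = 1: 163/23
a_4 = 13: 2204/311
a_5 = 1: 2367/334

2367/334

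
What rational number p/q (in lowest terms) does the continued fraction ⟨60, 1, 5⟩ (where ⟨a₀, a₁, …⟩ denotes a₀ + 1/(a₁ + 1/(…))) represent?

365/6

a_0 = 60: 60/1
a_1 = 1: 61/1
a_2 = 5: 365/6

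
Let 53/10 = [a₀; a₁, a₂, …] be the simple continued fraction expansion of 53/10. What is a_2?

3

53 = 5·10 + 3, so a_0 = 5
10 = 3·3 + 1, so a_1 = 3
3 = 3·1 + 0, so a_2 = 3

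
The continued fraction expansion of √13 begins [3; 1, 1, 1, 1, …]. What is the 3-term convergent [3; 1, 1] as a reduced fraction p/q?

Starting at the tail and folding back:
Start with 1.
1 + 1/(1/1) = 1 + 1/1 = 2/1
3 + 1/(2/1) = 3 + 1/2 = 7/2

7/2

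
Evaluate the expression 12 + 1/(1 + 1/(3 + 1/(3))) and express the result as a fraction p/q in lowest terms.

166/13

Start with 3.
3 + 1/(3/1) = 3 + 1/3 = 10/3
1 + 1/(10/3) = 1 + 3/10 = 13/10
12 + 1/(13/10) = 12 + 10/13 = 166/13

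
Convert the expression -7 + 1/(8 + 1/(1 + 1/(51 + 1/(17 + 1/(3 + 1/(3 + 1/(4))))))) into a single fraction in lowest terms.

-2396114/347835

Work from the innermost term outward:
Start with 4.
3 + 1/(4/1) = 3 + 1/4 = 13/4
3 + 1/(13/4) = 3 + 4/13 = 43/13
17 + 1/(43/13) = 17 + 13/43 = 744/43
51 + 1/(744/43) = 51 + 43/744 = 37987/744
1 + 1/(37987/744) = 1 + 744/37987 = 38731/37987
8 + 1/(38731/37987) = 8 + 37987/38731 = 347835/38731
-7 + 1/(347835/38731) = -7 + 38731/347835 = -2396114/347835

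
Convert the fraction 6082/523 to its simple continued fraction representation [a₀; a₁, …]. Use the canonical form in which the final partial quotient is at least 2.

6082 ÷ 523 → quotient 11, remainder 329
523 ÷ 329 → quotient 1, remainder 194
329 ÷ 194 → quotient 1, remainder 135
194 ÷ 135 → quotient 1, remainder 59
135 ÷ 59 → quotient 2, remainder 17
59 ÷ 17 → quotient 3, remainder 8
17 ÷ 8 → quotient 2, remainder 1
8 ÷ 1 → quotient 8, remainder 0

[11; 1, 1, 1, 2, 3, 2, 8]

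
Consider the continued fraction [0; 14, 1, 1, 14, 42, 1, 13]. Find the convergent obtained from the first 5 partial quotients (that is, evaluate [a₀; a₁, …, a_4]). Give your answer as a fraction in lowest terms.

Use the convergent recurrence hₖ = aₖ·hₖ₋₁ + hₖ₋₂ (and likewise for the denominators kₖ):
a_0 = 0: 0/1
a_1 = 14: 1/14
a_2 = 1: 1/15
a_3 = 1: 2/29
a_4 = 14: 29/421

29/421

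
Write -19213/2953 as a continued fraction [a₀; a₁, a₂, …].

[-7; 2, 39, 2, 2, 7]

-19213 ÷ 2953 → quotient -7, remainder 1458
2953 ÷ 1458 → quotient 2, remainder 37
1458 ÷ 37 → quotient 39, remainder 15
37 ÷ 15 → quotient 2, remainder 7
15 ÷ 7 → quotient 2, remainder 1
7 ÷ 1 → quotient 7, remainder 0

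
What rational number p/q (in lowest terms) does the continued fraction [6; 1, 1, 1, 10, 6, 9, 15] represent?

179723/27000

Build up convergents one term at a time:
a_0 = 6: 6/1
a_1 = 1: 7/1
a_2 = 1: 13/2
a_3 = 1: 20/3
a_4 = 10: 213/32
a_5 = 6: 1298/195
a_6 = 9: 11895/1787
a_7 = 15: 179723/27000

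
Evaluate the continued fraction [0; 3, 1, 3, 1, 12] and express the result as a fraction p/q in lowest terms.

64/243

Build up convergents one term at a time:
a_0 = 0: 0/1
a_1 = 3: 1/3
a_2 = 1: 1/4
a_3 = 3: 4/15
a_4 = 1: 5/19
a_5 = 12: 64/243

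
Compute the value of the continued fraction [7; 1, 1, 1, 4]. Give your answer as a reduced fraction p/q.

107/14

a_0 = 7: 7/1
a_1 = 1: 8/1
a_2 = 1: 15/2
a_3 = 1: 23/3
a_4 = 4: 107/14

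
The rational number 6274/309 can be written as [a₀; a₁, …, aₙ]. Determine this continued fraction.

Run the Euclidean algorithm, recording each quotient:
6274 = 20·309 + 94, so a_0 = 20
309 = 3·94 + 27, so a_1 = 3
94 = 3·27 + 13, so a_2 = 3
27 = 2·13 + 1, so a_3 = 2
13 = 13·1 + 0, so a_4 = 13

[20; 3, 3, 2, 13]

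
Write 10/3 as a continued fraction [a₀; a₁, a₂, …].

[3; 3]

10 ÷ 3 → quotient 3, remainder 1
3 ÷ 1 → quotient 3, remainder 0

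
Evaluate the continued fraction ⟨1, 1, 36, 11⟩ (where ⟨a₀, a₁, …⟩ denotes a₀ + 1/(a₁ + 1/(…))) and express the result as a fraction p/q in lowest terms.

805/408

Starting at the tail and folding back:
Start with 11.
36 + 1/(11/1) = 36 + 1/11 = 397/11
1 + 1/(397/11) = 1 + 11/397 = 408/397
1 + 1/(408/397) = 1 + 397/408 = 805/408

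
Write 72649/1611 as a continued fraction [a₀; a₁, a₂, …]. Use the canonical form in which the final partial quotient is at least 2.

72649 ÷ 1611 → quotient 45, remainder 154
1611 ÷ 154 → quotient 10, remainder 71
154 ÷ 71 → quotient 2, remainder 12
71 ÷ 12 → quotient 5, remainder 11
12 ÷ 11 → quotient 1, remainder 1
11 ÷ 1 → quotient 11, remainder 0

[45; 10, 2, 5, 1, 11]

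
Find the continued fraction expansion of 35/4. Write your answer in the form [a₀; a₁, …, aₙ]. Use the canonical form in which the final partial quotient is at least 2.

[8; 1, 3]

35 ÷ 4 → quotient 8, remainder 3
4 ÷ 3 → quotient 1, remainder 1
3 ÷ 1 → quotient 3, remainder 0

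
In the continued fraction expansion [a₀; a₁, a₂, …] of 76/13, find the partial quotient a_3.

2

Run the Euclidean algorithm, recording each quotient:
⌊76/13⌋ = 5, remainder 11
⌊13/11⌋ = 1, remainder 2
⌊11/2⌋ = 5, remainder 1
⌊2/1⌋ = 2, remainder 0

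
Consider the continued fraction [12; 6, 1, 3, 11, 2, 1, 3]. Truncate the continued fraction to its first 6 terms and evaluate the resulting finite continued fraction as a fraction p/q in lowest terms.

a_0 = 12: 12/1
a_1 = 6: 73/6
a_2 = 1: 85/7
a_3 = 3: 328/27
a_4 = 11: 3693/304
a_5 = 2: 7714/635

7714/635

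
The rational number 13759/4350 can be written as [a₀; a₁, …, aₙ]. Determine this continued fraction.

[3; 6, 7, 2, 1, 1, 2, 7]

⌊13759/4350⌋ = 3, remainder 709
⌊4350/709⌋ = 6, remainder 96
⌊709/96⌋ = 7, remainder 37
⌊96/37⌋ = 2, remainder 22
⌊37/22⌋ = 1, remainder 15
⌊22/15⌋ = 1, remainder 7
⌊15/7⌋ = 2, remainder 1
⌊7/1⌋ = 7, remainder 0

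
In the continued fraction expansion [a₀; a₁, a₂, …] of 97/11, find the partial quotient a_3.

2

97 ÷ 11 → quotient 8, remainder 9
11 ÷ 9 → quotient 1, remainder 2
9 ÷ 2 → quotient 4, remainder 1
2 ÷ 1 → quotient 2, remainder 0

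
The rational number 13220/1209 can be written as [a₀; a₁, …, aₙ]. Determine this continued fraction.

[10; 1, 14, 3, 3, 2, 3]

Apply division with remainder until the remainder is 0:
⌊13220/1209⌋ = 10, remainder 1130
⌊1209/1130⌋ = 1, remainder 79
⌊1130/79⌋ = 14, remainder 24
⌊79/24⌋ = 3, remainder 7
⌊24/7⌋ = 3, remainder 3
⌊7/3⌋ = 2, remainder 1
⌊3/1⌋ = 3, remainder 0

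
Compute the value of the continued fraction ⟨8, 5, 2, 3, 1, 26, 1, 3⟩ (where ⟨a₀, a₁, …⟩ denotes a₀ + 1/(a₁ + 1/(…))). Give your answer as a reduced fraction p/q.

44151/5395

Start with 3.
1 + 1/(3/1) = 1 + 1/3 = 4/3
26 + 1/(4/3) = 26 + 3/4 = 107/4
1 + 1/(107/4) = 1 + 4/107 = 111/107
3 + 1/(111/107) = 3 + 107/111 = 440/111
2 + 1/(440/111) = 2 + 111/440 = 991/440
5 + 1/(991/440) = 5 + 440/991 = 5395/991
8 + 1/(5395/991) = 8 + 991/5395 = 44151/5395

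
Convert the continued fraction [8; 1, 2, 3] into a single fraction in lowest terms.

Compute successive convergents:
a_0 = 8: 8/1
a_1 = 1: 9/1
a_2 = 2: 26/3
a_3 = 3: 87/10

87/10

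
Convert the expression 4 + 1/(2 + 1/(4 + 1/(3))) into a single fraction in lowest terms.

Work from the innermost term outward:
Start with 3.
4 + 1/(3/1) = 4 + 1/3 = 13/3
2 + 1/(13/3) = 2 + 3/13 = 29/13
4 + 1/(29/13) = 4 + 13/29 = 129/29

129/29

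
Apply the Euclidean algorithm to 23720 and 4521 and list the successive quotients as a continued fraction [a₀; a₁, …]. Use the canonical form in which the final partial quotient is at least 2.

Apply division with remainder until the remainder is 0:
23720 = 5·4521 + 1115, so a_0 = 5
4521 = 4·1115 + 61, so a_1 = 4
1115 = 18·61 + 17, so a_2 = 18
61 = 3·17 + 10, so a_3 = 3
17 = 1·10 + 7, so a_4 = 1
10 = 1·7 + 3, so a_5 = 1
7 = 2·3 + 1, so a_6 = 2
3 = 3·1 + 0, so a_7 = 3

[5; 4, 18, 3, 1, 1, 2, 3]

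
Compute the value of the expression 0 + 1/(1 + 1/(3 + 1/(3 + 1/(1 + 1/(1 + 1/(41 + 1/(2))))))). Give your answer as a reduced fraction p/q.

Start with 2.
41 + 1/(2/1) = 41 + 1/2 = 83/2
1 + 1/(83/2) = 1 + 2/83 = 85/83
1 + 1/(85/83) = 1 + 83/85 = 168/85
3 + 1/(168/85) = 3 + 85/168 = 589/168
3 + 1/(589/168) = 3 + 168/589 = 1935/589
1 + 1/(1935/589) = 1 + 589/1935 = 2524/1935
0 + 1/(2524/1935) = 0 + 1935/2524 = 1935/2524

1935/2524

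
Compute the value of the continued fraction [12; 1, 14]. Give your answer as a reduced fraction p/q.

Build up convergents one term at a time:
a_0 = 12: 12/1
a_1 = 1: 13/1
a_2 = 14: 194/15

194/15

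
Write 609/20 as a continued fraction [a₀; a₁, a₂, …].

609 ÷ 20 → quotient 30, remainder 9
20 ÷ 9 → quotient 2, remainder 2
9 ÷ 2 → quotient 4, remainder 1
2 ÷ 1 → quotient 2, remainder 0

[30; 2, 4, 2]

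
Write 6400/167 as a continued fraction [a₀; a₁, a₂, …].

[38; 3, 10, 1, 4]

6400 ÷ 167 → quotient 38, remainder 54
167 ÷ 54 → quotient 3, remainder 5
54 ÷ 5 → quotient 10, remainder 4
5 ÷ 4 → quotient 1, remainder 1
4 ÷ 1 → quotient 4, remainder 0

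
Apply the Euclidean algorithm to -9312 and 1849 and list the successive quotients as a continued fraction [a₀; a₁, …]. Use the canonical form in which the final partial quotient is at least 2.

Apply division with remainder until the remainder is 0:
-9312 ÷ 1849 → quotient -6, remainder 1782
1849 ÷ 1782 → quotient 1, remainder 67
1782 ÷ 67 → quotient 26, remainder 40
67 ÷ 40 → quotient 1, remainder 27
40 ÷ 27 → quotient 1, remainder 13
27 ÷ 13 → quotient 2, remainder 1
13 ÷ 1 → quotient 13, remainder 0

[-6; 1, 26, 1, 1, 2, 13]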